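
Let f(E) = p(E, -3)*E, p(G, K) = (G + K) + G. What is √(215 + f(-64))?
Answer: √8599 ≈ 92.731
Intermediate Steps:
p(G, K) = K + 2*G
f(E) = E*(-3 + 2*E) (f(E) = (-3 + 2*E)*E = E*(-3 + 2*E))
√(215 + f(-64)) = √(215 - 64*(-3 + 2*(-64))) = √(215 - 64*(-3 - 128)) = √(215 - 64*(-131)) = √(215 + 8384) = √8599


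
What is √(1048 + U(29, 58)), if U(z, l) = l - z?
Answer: √1077 ≈ 32.818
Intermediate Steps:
√(1048 + U(29, 58)) = √(1048 + (58 - 1*29)) = √(1048 + (58 - 29)) = √(1048 + 29) = √1077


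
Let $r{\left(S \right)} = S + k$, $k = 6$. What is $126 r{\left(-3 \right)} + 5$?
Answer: $383$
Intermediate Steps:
$r{\left(S \right)} = 6 + S$ ($r{\left(S \right)} = S + 6 = 6 + S$)
$126 r{\left(-3 \right)} + 5 = 126 \left(6 - 3\right) + 5 = 126 \cdot 3 + 5 = 378 + 5 = 383$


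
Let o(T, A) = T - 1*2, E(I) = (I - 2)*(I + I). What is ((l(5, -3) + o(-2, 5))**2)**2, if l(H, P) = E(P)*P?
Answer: 78074896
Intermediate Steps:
E(I) = 2*I*(-2 + I) (E(I) = (-2 + I)*(2*I) = 2*I*(-2 + I))
o(T, A) = -2 + T (o(T, A) = T - 2 = -2 + T)
l(H, P) = 2*P**2*(-2 + P) (l(H, P) = (2*P*(-2 + P))*P = 2*P**2*(-2 + P))
((l(5, -3) + o(-2, 5))**2)**2 = ((2*(-3)**2*(-2 - 3) + (-2 - 2))**2)**2 = ((2*9*(-5) - 4)**2)**2 = ((-90 - 4)**2)**2 = ((-94)**2)**2 = 8836**2 = 78074896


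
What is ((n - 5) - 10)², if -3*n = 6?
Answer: 289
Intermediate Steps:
n = -2 (n = -⅓*6 = -2)
((n - 5) - 10)² = ((-2 - 5) - 10)² = (-7 - 10)² = (-17)² = 289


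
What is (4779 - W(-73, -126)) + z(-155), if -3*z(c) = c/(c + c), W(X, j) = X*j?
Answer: -26515/6 ≈ -4419.2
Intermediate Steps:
z(c) = -⅙ (z(c) = -c/(3*(c + c)) = -c/(3*(2*c)) = -c*1/(2*c)/3 = -⅓*½ = -⅙)
(4779 - W(-73, -126)) + z(-155) = (4779 - (-73)*(-126)) - ⅙ = (4779 - 1*9198) - ⅙ = (4779 - 9198) - ⅙ = -4419 - ⅙ = -26515/6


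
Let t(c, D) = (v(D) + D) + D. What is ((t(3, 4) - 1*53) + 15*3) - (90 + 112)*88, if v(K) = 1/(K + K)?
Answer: -142207/8 ≈ -17776.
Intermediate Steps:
v(K) = 1/(2*K)
t(c, D) = 1/(2*D) + 2*D (t(c, D) = (1/(2*D) + D) + D = (D + 1/(2*D)) + D = 1/(2*D) + 2*D)
((t(3, 4) - 1*53) + 15*3) - (90 + 112)*88 = ((((1/2)/4 + 2*4) - 1*53) + 15*3) - (90 + 112)*88 = ((((1/2)*(1/4) + 8) - 53) + 45) - 202*88 = (((1/8 + 8) - 53) + 45) - 1*17776 = ((65/8 - 53) + 45) - 17776 = (-359/8 + 45) - 17776 = 1/8 - 17776 = -142207/8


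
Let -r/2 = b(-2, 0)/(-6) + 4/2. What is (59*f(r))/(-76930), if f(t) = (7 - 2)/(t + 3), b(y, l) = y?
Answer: 177/76930 ≈ 0.0023008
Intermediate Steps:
r = -14/3 (r = -2*(-2/(-6) + 4/2) = -2*(-2*(-⅙) + 4*(½)) = -2*(⅓ + 2) = -2*7/3 = -14/3 ≈ -4.6667)
f(t) = 5/(3 + t)
(59*f(r))/(-76930) = (59*(5/(3 - 14/3)))/(-76930) = (59*(5/(-5/3)))*(-1/76930) = (59*(5*(-⅗)))*(-1/76930) = (59*(-3))*(-1/76930) = -177*(-1/76930) = 177/76930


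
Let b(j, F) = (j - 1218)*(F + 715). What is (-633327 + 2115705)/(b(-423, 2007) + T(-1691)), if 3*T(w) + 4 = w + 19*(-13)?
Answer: -2223567/6701174 ≈ -0.33182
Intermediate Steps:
b(j, F) = (-1218 + j)*(715 + F)
T(w) = -251/3 + w/3 (T(w) = -4/3 + (w + 19*(-13))/3 = -4/3 + (w - 247)/3 = -4/3 + (-247 + w)/3 = -4/3 + (-247/3 + w/3) = -251/3 + w/3)
(-633327 + 2115705)/(b(-423, 2007) + T(-1691)) = (-633327 + 2115705)/((-870870 - 1218*2007 + 715*(-423) + 2007*(-423)) + (-251/3 + (1/3)*(-1691))) = 1482378/((-870870 - 2444526 - 302445 - 848961) + (-251/3 - 1691/3)) = 1482378/(-4466802 - 1942/3) = 1482378/(-13402348/3) = 1482378*(-3/13402348) = -2223567/6701174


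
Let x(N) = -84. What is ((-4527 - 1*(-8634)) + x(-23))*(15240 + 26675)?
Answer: 168624045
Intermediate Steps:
((-4527 - 1*(-8634)) + x(-23))*(15240 + 26675) = ((-4527 - 1*(-8634)) - 84)*(15240 + 26675) = ((-4527 + 8634) - 84)*41915 = (4107 - 84)*41915 = 4023*41915 = 168624045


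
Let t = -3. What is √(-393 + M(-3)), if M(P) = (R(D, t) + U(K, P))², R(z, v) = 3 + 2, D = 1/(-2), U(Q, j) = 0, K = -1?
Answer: 4*I*√23 ≈ 19.183*I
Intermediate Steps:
D = -½ (D = 1*(-½) = -½ ≈ -0.50000)
R(z, v) = 5
M(P) = 25 (M(P) = (5 + 0)² = 5² = 25)
√(-393 + M(-3)) = √(-393 + 25) = √(-368) = 4*I*√23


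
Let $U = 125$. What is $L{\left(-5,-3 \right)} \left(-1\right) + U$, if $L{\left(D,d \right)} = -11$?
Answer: $136$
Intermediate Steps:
$L{\left(-5,-3 \right)} \left(-1\right) + U = \left(-11\right) \left(-1\right) + 125 = 11 + 125 = 136$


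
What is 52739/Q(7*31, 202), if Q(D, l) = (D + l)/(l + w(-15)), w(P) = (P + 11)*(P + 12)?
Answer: 11286146/419 ≈ 26936.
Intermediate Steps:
w(P) = (11 + P)*(12 + P)
Q(D, l) = (D + l)/(12 + l) (Q(D, l) = (D + l)/(l + (132 + (-15)² + 23*(-15))) = (D + l)/(l + (132 + 225 - 345)) = (D + l)/(l + 12) = (D + l)/(12 + l))
52739/Q(7*31, 202) = 52739/(((7*31 + 202)/(12 + 202))) = 52739/(((217 + 202)/214)) = 52739/(((1/214)*419)) = 52739/(419/214) = 52739*(214/419) = 11286146/419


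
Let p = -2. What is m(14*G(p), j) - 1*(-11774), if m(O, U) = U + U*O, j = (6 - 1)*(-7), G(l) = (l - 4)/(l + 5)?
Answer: 12719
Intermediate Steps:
G(l) = (-4 + l)/(5 + l)
j = -35 (j = 5*(-7) = -35)
m(O, U) = U + O*U
m(14*G(p), j) - 1*(-11774) = -35*(1 + 14*((-4 - 2)/(5 - 2))) - 1*(-11774) = -35*(1 + 14*(-6/3)) + 11774 = -35*(1 + 14*((⅓)*(-6))) + 11774 = -35*(1 + 14*(-2)) + 11774 = -35*(1 - 28) + 11774 = -35*(-27) + 11774 = 945 + 11774 = 12719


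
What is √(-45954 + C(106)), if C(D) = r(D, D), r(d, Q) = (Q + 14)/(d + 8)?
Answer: I*√16589014/19 ≈ 214.37*I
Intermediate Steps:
r(d, Q) = (14 + Q)/(8 + d)
C(D) = (14 + D)/(8 + D)
√(-45954 + C(106)) = √(-45954 + (14 + 106)/(8 + 106)) = √(-45954 + 120/114) = √(-45954 + (1/114)*120) = √(-45954 + 20/19) = √(-873106/19) = I*√16589014/19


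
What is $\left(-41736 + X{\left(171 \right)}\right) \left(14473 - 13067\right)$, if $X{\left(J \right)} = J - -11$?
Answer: $-58424924$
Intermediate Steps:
$X{\left(J \right)} = 11 + J$ ($X{\left(J \right)} = J + 11 = 11 + J$)
$\left(-41736 + X{\left(171 \right)}\right) \left(14473 - 13067\right) = \left(-41736 + \left(11 + 171\right)\right) \left(14473 - 13067\right) = \left(-41736 + 182\right) 1406 = \left(-41554\right) 1406 = -58424924$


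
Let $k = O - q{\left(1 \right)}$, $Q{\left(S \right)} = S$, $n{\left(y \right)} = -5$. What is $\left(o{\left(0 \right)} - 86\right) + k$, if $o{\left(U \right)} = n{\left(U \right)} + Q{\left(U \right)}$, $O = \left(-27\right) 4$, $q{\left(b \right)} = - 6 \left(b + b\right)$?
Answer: $-187$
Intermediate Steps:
$q{\left(b \right)} = - 12 b$ ($q{\left(b \right)} = - 6 \cdot 2 b = - 12 b$)
$O = -108$
$o{\left(U \right)} = -5 + U$
$k = -96$ ($k = -108 - \left(-12\right) 1 = -108 - -12 = -108 + 12 = -96$)
$\left(o{\left(0 \right)} - 86\right) + k = \left(\left(-5 + 0\right) - 86\right) - 96 = \left(-5 - 86\right) - 96 = -91 - 96 = -187$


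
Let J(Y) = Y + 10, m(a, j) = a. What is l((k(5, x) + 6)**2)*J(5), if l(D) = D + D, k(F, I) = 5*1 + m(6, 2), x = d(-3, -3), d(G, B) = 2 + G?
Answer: 8670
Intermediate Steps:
x = -1 (x = 2 - 3 = -1)
k(F, I) = 11 (k(F, I) = 5*1 + 6 = 5 + 6 = 11)
J(Y) = 10 + Y
l(D) = 2*D
l((k(5, x) + 6)**2)*J(5) = (2*(11 + 6)**2)*(10 + 5) = (2*17**2)*15 = (2*289)*15 = 578*15 = 8670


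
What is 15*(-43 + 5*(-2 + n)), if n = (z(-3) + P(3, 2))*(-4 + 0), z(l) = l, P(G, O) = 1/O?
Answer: -45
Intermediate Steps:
n = 10 (n = (-3 + 1/2)*(-4 + 0) = (-3 + ½)*(-4) = -5/2*(-4) = 10)
15*(-43 + 5*(-2 + n)) = 15*(-43 + 5*(-2 + 10)) = 15*(-43 + 5*8) = 15*(-43 + 40) = 15*(-3) = -45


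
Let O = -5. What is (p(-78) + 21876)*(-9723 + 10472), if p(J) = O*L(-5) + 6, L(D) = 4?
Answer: 16374638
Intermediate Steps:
p(J) = -14 (p(J) = -5*4 + 6 = -20 + 6 = -14)
(p(-78) + 21876)*(-9723 + 10472) = (-14 + 21876)*(-9723 + 10472) = 21862*749 = 16374638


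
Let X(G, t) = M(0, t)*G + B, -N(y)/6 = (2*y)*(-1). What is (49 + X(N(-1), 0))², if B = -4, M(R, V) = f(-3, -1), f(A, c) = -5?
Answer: 11025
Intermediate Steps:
M(R, V) = -5
N(y) = 12*y (N(y) = -6*2*y*(-1) = -(-12)*y = 12*y)
X(G, t) = -4 - 5*G (X(G, t) = -5*G - 4 = -4 - 5*G)
(49 + X(N(-1), 0))² = (49 + (-4 - 60*(-1)))² = (49 + (-4 - 5*(-12)))² = (49 + (-4 + 60))² = (49 + 56)² = 105² = 11025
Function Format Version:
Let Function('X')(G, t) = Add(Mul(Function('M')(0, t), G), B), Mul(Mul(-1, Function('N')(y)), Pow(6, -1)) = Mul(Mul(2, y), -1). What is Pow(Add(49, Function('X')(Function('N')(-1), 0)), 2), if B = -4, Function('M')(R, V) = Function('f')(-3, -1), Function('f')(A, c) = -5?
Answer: 11025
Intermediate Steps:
Function('M')(R, V) = -5
Function('N')(y) = Mul(12, y) (Function('N')(y) = Mul(-6, Mul(Mul(2, y), -1)) = Mul(-6, Mul(-2, y)) = Mul(12, y))
Function('X')(G, t) = Add(-4, Mul(-5, G)) (Function('X')(G, t) = Add(Mul(-5, G), -4) = Add(-4, Mul(-5, G)))
Pow(Add(49, Function('X')(Function('N')(-1), 0)), 2) = Pow(Add(49, Add(-4, Mul(-5, Mul(12, -1)))), 2) = Pow(Add(49, Add(-4, Mul(-5, -12))), 2) = Pow(Add(49, Add(-4, 60)), 2) = Pow(Add(49, 56), 2) = Pow(105, 2) = 11025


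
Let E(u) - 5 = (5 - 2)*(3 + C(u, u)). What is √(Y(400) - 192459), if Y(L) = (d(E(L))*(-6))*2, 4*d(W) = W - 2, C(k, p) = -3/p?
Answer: I*√76997973/20 ≈ 438.74*I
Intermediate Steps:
E(u) = 14 - 9/u (E(u) = 5 + (5 - 2)*(3 - 3/u) = 5 + 3*(3 - 3/u) = 5 + (9 - 9/u) = 14 - 9/u)
d(W) = -½ + W/4 (d(W) = (W - 2)/4 = (-2 + W)/4 = -½ + W/4)
Y(L) = -36 + 27/L (Y(L) = ((-½ + (14 - 9/L)/4)*(-6))*2 = ((-½ + (7/2 - 9/(4*L)))*(-6))*2 = ((3 - 9/(4*L))*(-6))*2 = (-18 + 27/(2*L))*2 = -36 + 27/L)
√(Y(400) - 192459) = √((-36 + 27/400) - 192459) = √(-14373/400 - 192459) = √(-76997973/400) = I*√76997973/20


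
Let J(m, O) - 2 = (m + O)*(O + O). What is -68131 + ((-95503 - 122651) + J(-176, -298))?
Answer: -3779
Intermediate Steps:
J(m, O) = 2 + 2*O*(O + m) (J(m, O) = 2 + (m + O)*(O + O) = 2 + (O + m)*(2*O) = 2 + 2*O*(O + m))
-68131 + ((-95503 - 122651) + J(-176, -298)) = -68131 + ((-95503 - 122651) + (2 + 2*(-298)² + 2*(-298)*(-176))) = -68131 + (-218154 + (2 + 2*88804 + 104896)) = -68131 + (-218154 + (2 + 177608 + 104896)) = -68131 + (-218154 + 282506) = -68131 + 64352 = -3779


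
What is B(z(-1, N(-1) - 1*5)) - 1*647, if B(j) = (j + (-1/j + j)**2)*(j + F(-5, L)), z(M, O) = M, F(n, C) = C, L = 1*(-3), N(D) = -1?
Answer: -643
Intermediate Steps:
L = -3
B(j) = (-3 + j)*(j + (j - 1/j)**2) (B(j) = (j + (-1/j + j)**2)*(j - 3) = (j + (j - 1/j)**2)*(-3 + j) = (-3 + j)*(j + (j - 1/j)**2))
B(z(-1, N(-1) - 1*5)) - 1*647 = (6 + 1/(-1) + (-1)**3 - 5*(-1) - 3/(-1)**2 - 2*(-1)**2) - 1*647 = (6 - 1 - 1 + 5 - 3*1 - 2*1) - 647 = (6 - 1 - 1 + 5 - 3 - 2) - 647 = 4 - 647 = -643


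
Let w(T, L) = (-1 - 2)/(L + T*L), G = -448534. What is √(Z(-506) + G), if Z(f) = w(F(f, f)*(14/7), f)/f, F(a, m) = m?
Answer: I*√13042360632658119/170522 ≈ 669.73*I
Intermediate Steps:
w(T, L) = -3/(L + L*T)
Z(f) = -3/(f²*(1 + 2*f)) (Z(f) = (-3/(f*(1 + f*(14/7))))/f = (-3/(f*(1 + f*(14*(⅐)))))/f = (-3/(f*(1 + f*2)))/f = (-3/(f*(1 + 2*f)))/f = -3/(f²*(1 + 2*f)))
√(Z(-506) + G) = √(-3/((-506)²*(1 + 2*(-506))) - 448534) = √(-3*1/256036/(1 - 1012) - 448534) = √(-3*1/256036/(-1011) - 448534) = √(-3*1/256036*(-1/1011) - 448534) = √(1/86284132 - 448534) = √(-38701366862487/86284132) = I*√13042360632658119/170522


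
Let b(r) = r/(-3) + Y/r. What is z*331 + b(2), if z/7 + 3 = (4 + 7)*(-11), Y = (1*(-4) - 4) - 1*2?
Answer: -861941/3 ≈ -2.8731e+5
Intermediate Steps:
Y = -10 (Y = (-4 - 4) - 2 = -8 - 2 = -10)
z = -868 (z = -21 + 7*((4 + 7)*(-11)) = -21 + 7*(11*(-11)) = -21 + 7*(-121) = -21 - 847 = -868)
b(r) = -10/r - r/3 (b(r) = r/(-3) - 10/r = r*(-⅓) - 10/r = -r/3 - 10/r = -10/r - r/3)
z*331 + b(2) = -868*331 + (-10/2 - ⅓*2) = -287308 + (-10*½ - ⅔) = -287308 + (-5 - ⅔) = -287308 - 17/3 = -861941/3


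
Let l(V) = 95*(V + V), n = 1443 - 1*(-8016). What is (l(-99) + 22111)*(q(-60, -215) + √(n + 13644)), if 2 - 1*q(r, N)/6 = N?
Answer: 4297902 + 9903*√2567 ≈ 4.7996e+6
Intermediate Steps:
q(r, N) = 12 - 6*N
n = 9459 (n = 1443 + 8016 = 9459)
l(V) = 190*V (l(V) = 95*(2*V) = 190*V)
(l(-99) + 22111)*(q(-60, -215) + √(n + 13644)) = (190*(-99) + 22111)*((12 - 6*(-215)) + √(9459 + 13644)) = (-18810 + 22111)*((12 + 1290) + √23103) = 3301*(1302 + 3*√2567) = 4297902 + 9903*√2567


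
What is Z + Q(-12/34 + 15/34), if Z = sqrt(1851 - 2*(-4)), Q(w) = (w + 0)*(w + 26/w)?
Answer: 30065/1156 + 13*sqrt(11) ≈ 69.124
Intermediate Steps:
Q(w) = w*(w + 26/w)
Z = 13*sqrt(11) (Z = sqrt(1851 + 8) = sqrt(1859) = 13*sqrt(11) ≈ 43.116)
Z + Q(-12/34 + 15/34) = 13*sqrt(11) + (26 + (-12/34 + 15/34)**2) = 13*sqrt(11) + (26 + (-12*1/34 + 15*(1/34))**2) = 13*sqrt(11) + (26 + (-6/17 + 15/34)**2) = 13*sqrt(11) + (26 + (3/34)**2) = 13*sqrt(11) + (26 + 9/1156) = 13*sqrt(11) + 30065/1156 = 30065/1156 + 13*sqrt(11)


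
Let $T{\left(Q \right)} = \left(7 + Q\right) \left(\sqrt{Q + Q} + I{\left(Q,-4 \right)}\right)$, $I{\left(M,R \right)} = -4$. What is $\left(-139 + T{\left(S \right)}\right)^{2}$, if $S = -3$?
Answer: $23929 - 1240 i \sqrt{6} \approx 23929.0 - 3037.4 i$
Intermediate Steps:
$T{\left(Q \right)} = \left(-4 + \sqrt{2} \sqrt{Q}\right) \left(7 + Q\right)$ ($T{\left(Q \right)} = \left(7 + Q\right) \left(\sqrt{Q + Q} - 4\right) = \left(7 + Q\right) \left(\sqrt{2 Q} - 4\right) = \left(7 + Q\right) \left(\sqrt{2} \sqrt{Q} - 4\right) = \left(7 + Q\right) \left(-4 + \sqrt{2} \sqrt{Q}\right) = \left(-4 + \sqrt{2} \sqrt{Q}\right) \left(7 + Q\right)$)
$\left(-139 + T{\left(S \right)}\right)^{2} = \left(-139 + \left(-28 - -12 + \sqrt{2} \left(-3\right)^{\frac{3}{2}} + 7 \sqrt{2} \sqrt{-3}\right)\right)^{2} = \left(-139 + \left(-28 + 12 + \sqrt{2} \left(- 3 i \sqrt{3}\right) + 7 \sqrt{2} i \sqrt{3}\right)\right)^{2} = \left(-139 + \left(-28 + 12 - 3 i \sqrt{6} + 7 i \sqrt{6}\right)\right)^{2} = \left(-139 - \left(16 - 4 i \sqrt{6}\right)\right)^{2} = \left(-155 + 4 i \sqrt{6}\right)^{2}$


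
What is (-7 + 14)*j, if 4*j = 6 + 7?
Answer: 91/4 ≈ 22.750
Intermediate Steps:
j = 13/4 (j = (6 + 7)/4 = (1/4)*13 = 13/4 ≈ 3.2500)
(-7 + 14)*j = (-7 + 14)*(13/4) = 7*(13/4) = 91/4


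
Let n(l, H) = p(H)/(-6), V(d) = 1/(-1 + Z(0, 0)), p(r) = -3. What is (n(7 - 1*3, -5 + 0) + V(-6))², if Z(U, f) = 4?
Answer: 25/36 ≈ 0.69444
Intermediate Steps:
V(d) = ⅓ (V(d) = 1/(-1 + 4) = 1/3 = ⅓)
n(l, H) = ½ (n(l, H) = -3/(-6) = -3*(-⅙) = ½)
(n(7 - 1*3, -5 + 0) + V(-6))² = (½ + ⅓)² = (⅚)² = 25/36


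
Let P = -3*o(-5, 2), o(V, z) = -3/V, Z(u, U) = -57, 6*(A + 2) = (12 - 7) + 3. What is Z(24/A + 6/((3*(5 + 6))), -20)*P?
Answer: 513/5 ≈ 102.60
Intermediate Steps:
A = -2/3 (A = -2 + ((12 - 7) + 3)/6 = -2 + (5 + 3)/6 = -2 + (1/6)*8 = -2 + 4/3 = -2/3 ≈ -0.66667)
P = -9/5 (P = -(-9)/(-5) = -(-9)*(-1)/5 = -3*3/5 = -9/5 ≈ -1.8000)
Z(24/A + 6/((3*(5 + 6))), -20)*P = -57*(-9/5) = 513/5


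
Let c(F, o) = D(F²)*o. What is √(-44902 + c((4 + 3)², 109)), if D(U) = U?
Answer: √216807 ≈ 465.63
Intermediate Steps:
c(F, o) = o*F² (c(F, o) = F²*o = o*F²)
√(-44902 + c((4 + 3)², 109)) = √(-44902 + 109*((4 + 3)²)²) = √(-44902 + 109*(7²)²) = √(-44902 + 109*49²) = √(-44902 + 109*2401) = √(-44902 + 261709) = √216807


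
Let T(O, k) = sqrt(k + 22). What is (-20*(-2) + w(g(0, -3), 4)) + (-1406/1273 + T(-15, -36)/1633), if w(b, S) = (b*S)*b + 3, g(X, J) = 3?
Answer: 5219/67 + I*sqrt(14)/1633 ≈ 77.896 + 0.0022913*I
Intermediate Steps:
T(O, k) = sqrt(22 + k)
w(b, S) = 3 + S*b**2 (w(b, S) = (S*b)*b + 3 = S*b**2 + 3 = 3 + S*b**2)
(-20*(-2) + w(g(0, -3), 4)) + (-1406/1273 + T(-15, -36)/1633) = (-20*(-2) + (3 + 4*3**2)) + (-1406/1273 + sqrt(22 - 36)/1633) = (40 + (3 + 4*9)) + (-1406*1/1273 + sqrt(-14)*(1/1633)) = (40 + (3 + 36)) + (-74/67 + (I*sqrt(14))*(1/1633)) = (40 + 39) + (-74/67 + I*sqrt(14)/1633) = 79 + (-74/67 + I*sqrt(14)/1633) = 5219/67 + I*sqrt(14)/1633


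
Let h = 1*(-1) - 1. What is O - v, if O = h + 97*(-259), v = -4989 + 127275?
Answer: -147411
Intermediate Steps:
v = 122286
h = -2 (h = -1 - 1 = -2)
O = -25125 (O = -2 + 97*(-259) = -2 - 25123 = -25125)
O - v = -25125 - 1*122286 = -25125 - 122286 = -147411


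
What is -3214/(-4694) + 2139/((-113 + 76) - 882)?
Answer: -3543400/2156893 ≈ -1.6428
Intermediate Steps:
-3214/(-4694) + 2139/((-113 + 76) - 882) = -3214*(-1/4694) + 2139/(-37 - 882) = 1607/2347 + 2139/(-919) = 1607/2347 + 2139*(-1/919) = 1607/2347 - 2139/919 = -3543400/2156893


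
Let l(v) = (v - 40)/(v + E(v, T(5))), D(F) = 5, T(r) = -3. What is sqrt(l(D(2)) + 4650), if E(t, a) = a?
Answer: sqrt(18530)/2 ≈ 68.063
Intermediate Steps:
l(v) = (-40 + v)/(-3 + v) (l(v) = (v - 40)/(v - 3) = (-40 + v)/(-3 + v))
sqrt(l(D(2)) + 4650) = sqrt((-40 + 5)/(-3 + 5) + 4650) = sqrt(-35/2 + 4650) = sqrt(9265/2) = sqrt(18530)/2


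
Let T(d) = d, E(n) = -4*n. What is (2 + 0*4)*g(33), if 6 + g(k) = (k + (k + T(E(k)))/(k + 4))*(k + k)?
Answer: 147660/37 ≈ 3990.8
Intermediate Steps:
g(k) = -6 + 2*k*(k - 3*k/(4 + k)) (g(k) = -6 + (k + (k - 4*k)/(k + 4))*(k + k) = -6 + (k + (-3*k)/(4 + k))*(2*k) = -6 + (k - 3*k/(4 + k))*(2*k) = -6 + 2*k*(k - 3*k/(4 + k)))
(2 + 0*4)*g(33) = (2 + 0*4)*(2*(-12 + 33² + 33³ - 3*33)/(4 + 33)) = (2 + 0)*(2*(-12 + 1089 + 35937 - 99)/37) = 2*(2*(1/37)*36915) = 2*(73830/37) = 147660/37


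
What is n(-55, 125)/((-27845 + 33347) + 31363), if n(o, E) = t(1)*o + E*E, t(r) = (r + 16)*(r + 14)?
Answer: 320/7373 ≈ 0.043402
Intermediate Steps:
t(r) = (14 + r)*(16 + r) (t(r) = (16 + r)*(14 + r) = (14 + r)*(16 + r))
n(o, E) = E**2 + 255*o (n(o, E) = (224 + 1**2 + 30*1)*o + E*E = (224 + 1 + 30)*o + E**2 = 255*o + E**2 = E**2 + 255*o)
n(-55, 125)/((-27845 + 33347) + 31363) = (125**2 + 255*(-55))/((-27845 + 33347) + 31363) = (15625 - 14025)/(5502 + 31363) = 1600/36865 = 1600*(1/36865) = 320/7373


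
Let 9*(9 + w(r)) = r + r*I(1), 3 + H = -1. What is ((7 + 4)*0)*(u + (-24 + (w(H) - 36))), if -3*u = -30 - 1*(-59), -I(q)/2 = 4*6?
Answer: 0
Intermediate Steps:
I(q) = -48 (I(q) = -8*6 = -2*24 = -48)
H = -4 (H = -3 - 1 = -4)
w(r) = -9 - 47*r/9 (w(r) = -9 + (r + r*(-48))/9 = -9 + (r - 48*r)/9 = -9 + (-47*r)/9 = -9 - 47*r/9)
u = -29/3 (u = -(-30 - 1*(-59))/3 = -(-30 + 59)/3 = -1/3*29 = -29/3 ≈ -9.6667)
((7 + 4)*0)*(u + (-24 + (w(H) - 36))) = ((7 + 4)*0)*(-29/3 + (-24 + ((-9 - 47/9*(-4)) - 36))) = (11*0)*(-29/3 + (-24 + ((-9 + 188/9) - 36))) = 0*(-29/3 + (-24 + (107/9 - 36))) = 0*(-29/3 + (-24 - 217/9)) = 0*(-29/3 - 433/9) = 0*(-520/9) = 0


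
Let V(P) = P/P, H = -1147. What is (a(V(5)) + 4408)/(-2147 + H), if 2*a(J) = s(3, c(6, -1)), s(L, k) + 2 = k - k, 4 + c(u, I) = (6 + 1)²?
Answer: -1469/1098 ≈ -1.3379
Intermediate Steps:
c(u, I) = 45 (c(u, I) = -4 + (6 + 1)² = -4 + 7² = -4 + 49 = 45)
V(P) = 1
s(L, k) = -2 (s(L, k) = -2 + (k - k) = -2 + 0 = -2)
a(J) = -1 (a(J) = (½)*(-2) = -1)
(a(V(5)) + 4408)/(-2147 + H) = (-1 + 4408)/(-2147 - 1147) = 4407/(-3294) = 4407*(-1/3294) = -1469/1098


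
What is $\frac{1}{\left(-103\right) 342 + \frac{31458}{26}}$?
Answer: $- \frac{13}{442209} \approx -2.9398 \cdot 10^{-5}$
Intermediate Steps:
$\frac{1}{\left(-103\right) 342 + \frac{31458}{26}} = \frac{1}{-35226 + 31458 \cdot \frac{1}{26}} = \frac{1}{-35226 + \frac{15729}{13}} = \frac{1}{- \frac{442209}{13}} = - \frac{13}{442209}$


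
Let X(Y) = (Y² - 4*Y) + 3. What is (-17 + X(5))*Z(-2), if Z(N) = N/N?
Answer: -9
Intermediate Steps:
Z(N) = 1
X(Y) = 3 + Y² - 4*Y
(-17 + X(5))*Z(-2) = (-17 + (3 + 5² - 4*5))*1 = (-17 + (3 + 25 - 20))*1 = (-17 + 8)*1 = -9*1 = -9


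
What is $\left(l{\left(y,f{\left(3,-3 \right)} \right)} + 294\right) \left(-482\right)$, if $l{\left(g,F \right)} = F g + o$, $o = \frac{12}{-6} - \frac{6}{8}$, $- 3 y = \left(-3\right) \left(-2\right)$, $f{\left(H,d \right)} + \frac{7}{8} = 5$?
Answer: $-136406$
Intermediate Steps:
$f{\left(H,d \right)} = \frac{33}{8}$ ($f{\left(H,d \right)} = - \frac{7}{8} + 5 = \frac{33}{8}$)
$y = -2$ ($y = - \frac{\left(-3\right) \left(-2\right)}{3} = \left(- \frac{1}{3}\right) 6 = -2$)
$o = - \frac{11}{4}$ ($o = 12 \left(- \frac{1}{6}\right) - \frac{3}{4} = -2 - \frac{3}{4} = - \frac{11}{4} \approx -2.75$)
$l{\left(g,F \right)} = - \frac{11}{4} + F g$ ($l{\left(g,F \right)} = F g - \frac{11}{4} = - \frac{11}{4} + F g$)
$\left(l{\left(y,f{\left(3,-3 \right)} \right)} + 294\right) \left(-482\right) = \left(\left(- \frac{11}{4} + \frac{33}{8} \left(-2\right)\right) + 294\right) \left(-482\right) = \left(\left(- \frac{11}{4} - \frac{33}{4}\right) + 294\right) \left(-482\right) = \left(-11 + 294\right) \left(-482\right) = 283 \left(-482\right) = -136406$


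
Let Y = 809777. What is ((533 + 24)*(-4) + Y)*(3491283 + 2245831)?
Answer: 4633000673586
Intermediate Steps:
((533 + 24)*(-4) + Y)*(3491283 + 2245831) = ((533 + 24)*(-4) + 809777)*(3491283 + 2245831) = (557*(-4) + 809777)*5737114 = (-2228 + 809777)*5737114 = 807549*5737114 = 4633000673586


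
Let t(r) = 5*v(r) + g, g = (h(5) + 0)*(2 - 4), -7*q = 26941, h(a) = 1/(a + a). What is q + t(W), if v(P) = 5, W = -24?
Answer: -133837/35 ≈ -3823.9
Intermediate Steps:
h(a) = 1/(2*a)
q = -26941/7 (q = -1/7*26941 = -26941/7 ≈ -3848.7)
g = -1/5 (g = ((1/2)/5 + 0)*(2 - 4) = ((1/2)*(1/5) + 0)*(-2) = (1/10 + 0)*(-2) = (1/10)*(-2) = -1/5 ≈ -0.20000)
t(r) = 124/5 (t(r) = 5*5 - 1/5 = 25 - 1/5 = 124/5)
q + t(W) = -26941/7 + 124/5 = -133837/35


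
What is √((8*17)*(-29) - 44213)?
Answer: I*√48157 ≈ 219.45*I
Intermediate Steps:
√((8*17)*(-29) - 44213) = √(136*(-29) - 44213) = √(-3944 - 44213) = √(-48157) = I*√48157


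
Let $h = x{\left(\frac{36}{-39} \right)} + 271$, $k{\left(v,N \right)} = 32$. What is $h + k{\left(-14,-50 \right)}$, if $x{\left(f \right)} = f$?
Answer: $\frac{3927}{13} \approx 302.08$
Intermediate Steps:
$h = \frac{3511}{13}$ ($h = \frac{36}{-39} + 271 = 36 \left(- \frac{1}{39}\right) + 271 = - \frac{12}{13} + 271 = \frac{3511}{13} \approx 270.08$)
$h + k{\left(-14,-50 \right)} = \frac{3511}{13} + 32 = \frac{3927}{13}$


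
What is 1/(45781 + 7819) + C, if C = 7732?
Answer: 414435201/53600 ≈ 7732.0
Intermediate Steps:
1/(45781 + 7819) + C = 1/(45781 + 7819) + 7732 = 1/53600 + 7732 = 414435201/53600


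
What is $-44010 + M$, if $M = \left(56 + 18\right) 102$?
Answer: $-36462$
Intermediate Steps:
$M = 7548$ ($M = 74 \cdot 102 = 7548$)
$-44010 + M = -44010 + 7548 = -36462$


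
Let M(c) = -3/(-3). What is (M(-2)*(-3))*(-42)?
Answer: 126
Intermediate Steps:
M(c) = 1 (M(c) = -3*(-⅓) = 1)
(M(-2)*(-3))*(-42) = (1*(-3))*(-42) = -3*(-42) = 126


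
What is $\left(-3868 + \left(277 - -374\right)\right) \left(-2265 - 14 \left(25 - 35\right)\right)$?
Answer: $6836125$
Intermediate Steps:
$\left(-3868 + \left(277 - -374\right)\right) \left(-2265 - 14 \left(25 - 35\right)\right) = \left(-3868 + \left(277 + 374\right)\right) \left(-2265 - -140\right) = \left(-3868 + 651\right) \left(-2265 + 140\right) = \left(-3217\right) \left(-2125\right) = 6836125$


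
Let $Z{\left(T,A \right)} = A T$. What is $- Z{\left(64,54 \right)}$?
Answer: $-3456$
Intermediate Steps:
$- Z{\left(64,54 \right)} = - 54 \cdot 64 = \left(-1\right) 3456 = -3456$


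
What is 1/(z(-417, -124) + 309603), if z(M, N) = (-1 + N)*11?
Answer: 1/308228 ≈ 3.2444e-6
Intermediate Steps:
z(M, N) = -11 + 11*N
1/(z(-417, -124) + 309603) = 1/((-11 + 11*(-124)) + 309603) = 1/((-11 - 1364) + 309603) = 1/(-1375 + 309603) = 1/308228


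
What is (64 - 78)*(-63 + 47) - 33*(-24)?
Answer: 1016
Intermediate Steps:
(64 - 78)*(-63 + 47) - 33*(-24) = -14*(-16) + 792 = 224 + 792 = 1016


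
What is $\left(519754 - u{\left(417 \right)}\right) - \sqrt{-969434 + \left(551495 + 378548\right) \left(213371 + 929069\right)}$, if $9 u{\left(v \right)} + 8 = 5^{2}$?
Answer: $\frac{4677769}{9} - \sqrt{1062517355486} \approx -5.1103 \cdot 10^{5}$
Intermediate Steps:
$u{\left(v \right)} = \frac{17}{9}$ ($u{\left(v \right)} = - \frac{8}{9} + \frac{5^{2}}{9} = - \frac{8}{9} + \frac{1}{9} \cdot 25 = - \frac{8}{9} + \frac{25}{9} = \frac{17}{9}$)
$\left(519754 - u{\left(417 \right)}\right) - \sqrt{-969434 + \left(551495 + 378548\right) \left(213371 + 929069\right)} = \left(519754 - \frac{17}{9}\right) - \sqrt{-969434 + \left(551495 + 378548\right) \left(213371 + 929069\right)} = \left(519754 - \frac{17}{9}\right) - \sqrt{-969434 + 930043 \cdot 1142440} = \frac{4677769}{9} - \sqrt{-969434 + 1062518324920} = \frac{4677769}{9} - \sqrt{1062517355486}$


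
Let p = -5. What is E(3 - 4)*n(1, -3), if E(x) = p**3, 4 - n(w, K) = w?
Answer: -375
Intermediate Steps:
n(w, K) = 4 - w
E(x) = -125 (E(x) = (-5)**3 = -125)
E(3 - 4)*n(1, -3) = -125*(4 - 1*1) = -125*(4 - 1) = -125*3 = -375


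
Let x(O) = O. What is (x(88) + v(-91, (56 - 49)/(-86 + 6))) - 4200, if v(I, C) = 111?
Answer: -4001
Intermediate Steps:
(x(88) + v(-91, (56 - 49)/(-86 + 6))) - 4200 = (88 + 111) - 4200 = 199 - 4200 = -4001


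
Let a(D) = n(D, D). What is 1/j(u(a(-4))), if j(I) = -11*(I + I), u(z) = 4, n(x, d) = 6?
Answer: -1/88 ≈ -0.011364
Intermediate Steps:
a(D) = 6
j(I) = -22*I
1/j(u(a(-4))) = 1/(-22*4) = 1/(-88) = -1/88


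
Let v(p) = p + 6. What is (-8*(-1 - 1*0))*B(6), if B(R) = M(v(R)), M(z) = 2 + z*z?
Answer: 1168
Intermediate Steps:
v(p) = 6 + p
M(z) = 2 + z²
B(R) = 2 + (6 + R)²
(-8*(-1 - 1*0))*B(6) = (-8*(-1 - 1*0))*(2 + (6 + 6)²) = (-8*(-1 + 0))*(2 + 12²) = (-8*(-1))*(2 + 144) = 8*146 = 1168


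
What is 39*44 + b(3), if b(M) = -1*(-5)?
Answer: 1721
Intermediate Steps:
b(M) = 5
39*44 + b(3) = 39*44 + 5 = 1716 + 5 = 1721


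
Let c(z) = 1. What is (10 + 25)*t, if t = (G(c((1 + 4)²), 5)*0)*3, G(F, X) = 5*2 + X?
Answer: 0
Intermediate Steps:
G(F, X) = 10 + X
t = 0 (t = ((10 + 5)*0)*3 = (15*0)*3 = 0*3 = 0)
(10 + 25)*t = (10 + 25)*0 = 35*0 = 0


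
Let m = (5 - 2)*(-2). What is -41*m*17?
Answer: 4182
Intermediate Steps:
m = -6 (m = 3*(-2) = -6)
-41*m*17 = -41*(-6)*17 = 246*17 = 4182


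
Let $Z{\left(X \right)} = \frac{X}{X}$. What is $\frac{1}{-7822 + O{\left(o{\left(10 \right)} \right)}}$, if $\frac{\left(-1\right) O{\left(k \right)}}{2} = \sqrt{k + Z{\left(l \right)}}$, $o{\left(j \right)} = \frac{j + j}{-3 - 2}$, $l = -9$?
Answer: $\frac{i}{2 \left(\sqrt{3} - 3911 i\right)} \approx -0.00012784 + 5.6618 \cdot 10^{-8} i$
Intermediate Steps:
$Z{\left(X \right)} = 1$
$o{\left(j \right)} = - \frac{2 j}{5}$ ($o{\left(j \right)} = \frac{2 j}{-5} = 2 j \left(- \frac{1}{5}\right) = - \frac{2 j}{5}$)
$O{\left(k \right)} = - 2 \sqrt{1 + k}$ ($O{\left(k \right)} = - 2 \sqrt{k + 1} = - 2 \sqrt{1 + k}$)
$\frac{1}{-7822 + O{\left(o{\left(10 \right)} \right)}} = \frac{1}{-7822 - 2 \sqrt{1 - 4}} = \frac{1}{-7822 - 2 \sqrt{-3}} = \frac{1}{-7822 - 2 i \sqrt{3}}$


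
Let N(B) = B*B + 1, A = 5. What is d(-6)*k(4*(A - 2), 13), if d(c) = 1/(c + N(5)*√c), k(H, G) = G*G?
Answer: -169/682 - 2197*I*√6/2046 ≈ -0.2478 - 2.6303*I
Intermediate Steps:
N(B) = 1 + B² (N(B) = B² + 1 = 1 + B²)
k(H, G) = G²
d(c) = 1/(c + 26*√c) (d(c) = 1/(c + (1 + 5²)*√c) = 1/(c + (1 + 25)*√c) = 1/(c + 26*√c))
d(-6)*k(4*(A - 2), 13) = 13²/(-6 + 26*√(-6)) = 169/(-6 + 26*(I*√6)) = 169/(-6 + 26*I*√6)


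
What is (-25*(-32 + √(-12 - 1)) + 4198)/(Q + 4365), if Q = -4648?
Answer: -4998/283 + 25*I*√13/283 ≈ -17.661 + 0.31851*I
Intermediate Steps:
(-25*(-32 + √(-12 - 1)) + 4198)/(Q + 4365) = (-25*(-32 + √(-12 - 1)) + 4198)/(-4648 + 4365) = (-25*(-32 + √(-13)) + 4198)/(-283) = (-25*(-32 + I*√13) + 4198)*(-1/283) = ((800 - 25*I*√13) + 4198)*(-1/283) = (4998 - 25*I*√13)*(-1/283) = -4998/283 + 25*I*√13/283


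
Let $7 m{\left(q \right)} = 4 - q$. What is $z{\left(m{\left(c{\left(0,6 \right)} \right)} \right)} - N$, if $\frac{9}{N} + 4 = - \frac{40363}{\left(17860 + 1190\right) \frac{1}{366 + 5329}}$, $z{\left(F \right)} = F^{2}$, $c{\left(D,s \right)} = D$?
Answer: $\frac{737499362}{2253446153} \approx 0.32728$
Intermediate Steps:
$m{\left(q \right)} = \frac{4}{7} - \frac{q}{7}$ ($m{\left(q \right)} = \frac{4 - q}{7} = \frac{4}{7} - \frac{q}{7}$)
$N = - \frac{34290}{45988697}$ ($N = \frac{9}{-4 - \frac{40363}{\left(17860 + 1190\right) \frac{1}{366 + 5329}}} = \frac{9}{-4 - \frac{40363}{19050 \cdot \frac{1}{5695}}} = \frac{9}{-4 - \frac{40363}{\frac{3810}{1139}}} = \frac{9}{-4 - \frac{45973457}{3810}} = \frac{9}{- \frac{45988697}{3810}} = 9 \left(- \frac{3810}{45988697}\right) = - \frac{34290}{45988697} \approx -0.00074562$)
$z{\left(m{\left(c{\left(0,6 \right)} \right)} \right)} - N = \left(\frac{4}{7} - 0\right)^{2} - - \frac{34290}{45988697} = \left(\frac{4}{7} + 0\right)^{2} + \frac{34290}{45988697} = \left(\frac{4}{7}\right)^{2} + \frac{34290}{45988697} = \frac{16}{49} + \frac{34290}{45988697} = \frac{737499362}{2253446153}$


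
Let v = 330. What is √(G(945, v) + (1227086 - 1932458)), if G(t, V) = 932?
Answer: 2*I*√176110 ≈ 839.31*I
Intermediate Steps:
√(G(945, v) + (1227086 - 1932458)) = √(932 + (1227086 - 1932458)) = √(932 - 705372) = √(-704440) = 2*I*√176110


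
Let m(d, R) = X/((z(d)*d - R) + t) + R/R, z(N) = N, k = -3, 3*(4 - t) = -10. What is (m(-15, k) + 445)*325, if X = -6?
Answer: 51164425/353 ≈ 1.4494e+5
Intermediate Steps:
t = 22/3 (t = 4 - 1/3*(-10) = 4 + 10/3 = 22/3 ≈ 7.3333)
m(d, R) = 1 - 6/(22/3 + d**2 - R) (m(d, R) = -6/((d*d - R) + 22/3) + R/R = -6/((d**2 - R) + 22/3) + 1 = -6/(22/3 + d**2 - R) + 1 = 1 - 6/(22/3 + d**2 - R))
(m(-15, k) + 445)*325 = ((4 - 3*(-3) + 3*(-15)**2)/(22 - 3*(-3) + 3*(-15)**2) + 445)*325 = ((4 + 9 + 3*225)/(22 + 9 + 3*225) + 445)*325 = ((4 + 9 + 675)/(22 + 9 + 675) + 445)*325 = (688/706 + 445)*325 = ((1/706)*688 + 445)*325 = (344/353 + 445)*325 = (157429/353)*325 = 51164425/353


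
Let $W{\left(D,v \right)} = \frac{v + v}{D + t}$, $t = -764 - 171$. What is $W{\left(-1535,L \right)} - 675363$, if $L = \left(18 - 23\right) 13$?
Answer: $- \frac{12831896}{19} \approx -6.7536 \cdot 10^{5}$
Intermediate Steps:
$t = -935$ ($t = -764 - 171 = -935$)
$L = -65$ ($L = \left(-5\right) 13 = -65$)
$W{\left(D,v \right)} = \frac{2 v}{-935 + D}$ ($W{\left(D,v \right)} = \frac{v + v}{D - 935} = \frac{2 v}{-935 + D}$)
$W{\left(-1535,L \right)} - 675363 = 2 \left(-65\right) \frac{1}{-935 - 1535} - 675363 = 2 \left(-65\right) \frac{1}{-2470} - 675363 = 2 \left(-65\right) \left(- \frac{1}{2470}\right) - 675363 = \frac{1}{19} - 675363 = - \frac{12831896}{19}$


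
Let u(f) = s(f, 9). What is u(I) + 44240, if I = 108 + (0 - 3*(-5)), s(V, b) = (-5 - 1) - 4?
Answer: 44230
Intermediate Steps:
s(V, b) = -10 (s(V, b) = -6 - 4 = -10)
I = 123 (I = 108 + (0 + 15) = 108 + 15 = 123)
u(f) = -10
u(I) + 44240 = -10 + 44240 = 44230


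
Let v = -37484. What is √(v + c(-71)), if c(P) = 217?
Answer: I*√37267 ≈ 193.05*I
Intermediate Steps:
√(v + c(-71)) = √(-37484 + 217) = √(-37267) = I*√37267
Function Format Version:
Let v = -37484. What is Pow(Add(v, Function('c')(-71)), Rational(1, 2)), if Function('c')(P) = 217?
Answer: Mul(I, Pow(37267, Rational(1, 2))) ≈ Mul(193.05, I)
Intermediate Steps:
Pow(Add(v, Function('c')(-71)), Rational(1, 2)) = Pow(Add(-37484, 217), Rational(1, 2)) = Pow(-37267, Rational(1, 2)) = Mul(I, Pow(37267, Rational(1, 2)))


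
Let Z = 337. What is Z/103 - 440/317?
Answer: 61509/32651 ≈ 1.8838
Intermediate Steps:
Z/103 - 440/317 = 337/103 - 440/317 = 61509/32651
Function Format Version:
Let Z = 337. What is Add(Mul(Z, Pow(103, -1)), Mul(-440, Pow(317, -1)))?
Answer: Rational(61509, 32651) ≈ 1.8838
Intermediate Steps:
Add(Mul(Z, Pow(103, -1)), Mul(-440, Pow(317, -1))) = Add(Mul(337, Pow(103, -1)), Mul(-440, Pow(317, -1))) = Add(Mul(337, Rational(1, 103)), Mul(-440, Rational(1, 317))) = Add(Rational(337, 103), Rational(-440, 317)) = Rational(61509, 32651)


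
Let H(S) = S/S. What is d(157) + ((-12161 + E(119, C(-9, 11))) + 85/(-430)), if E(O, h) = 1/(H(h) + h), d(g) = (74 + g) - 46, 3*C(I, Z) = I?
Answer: -514998/43 ≈ -11977.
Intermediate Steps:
C(I, Z) = I/3
d(g) = 28 + g
H(S) = 1
E(O, h) = 1/(1 + h)
d(157) + ((-12161 + E(119, C(-9, 11))) + 85/(-430)) = (28 + 157) + ((-12161 + 1/(1 + (⅓)*(-9))) + 85/(-430)) = 185 + ((-12161 + 1/(1 - 3)) + 85*(-1/430)) = 185 + ((-12161 + 1/(-2)) - 17/86) = 185 + ((-12161 - ½) - 17/86) = 185 + (-24323/2 - 17/86) = 185 - 522953/43 = -514998/43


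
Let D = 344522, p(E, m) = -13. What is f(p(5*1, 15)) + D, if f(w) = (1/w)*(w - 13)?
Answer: 344524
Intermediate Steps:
f(w) = (-13 + w)/w
f(p(5*1, 15)) + D = (-13 - 13)/(-13) + 344522 = -1/13*(-26) + 344522 = 2 + 344522 = 344524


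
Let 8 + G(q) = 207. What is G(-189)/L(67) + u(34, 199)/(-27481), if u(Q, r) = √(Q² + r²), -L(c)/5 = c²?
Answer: -199/22445 - √40757/27481 ≈ -0.016212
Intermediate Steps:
L(c) = -5*c²
G(q) = 199 (G(q) = -8 + 207 = 199)
G(-189)/L(67) + u(34, 199)/(-27481) = 199/((-5*67²)) + √(34² + 199²)/(-27481) = 199/((-5*4489)) + √(1156 + 39601)*(-1/27481) = 199/(-22445) + √40757*(-1/27481) = 199*(-1/22445) - √40757/27481 = -199/22445 - √40757/27481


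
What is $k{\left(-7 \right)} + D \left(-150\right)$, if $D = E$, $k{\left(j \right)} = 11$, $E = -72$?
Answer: $10811$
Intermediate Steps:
$D = -72$
$k{\left(-7 \right)} + D \left(-150\right) = 11 - -10800 = 11 + 10800 = 10811$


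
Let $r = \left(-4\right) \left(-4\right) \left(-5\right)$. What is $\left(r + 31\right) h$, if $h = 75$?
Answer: $-3675$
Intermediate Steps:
$r = -80$ ($r = 16 \left(-5\right) = -80$)
$\left(r + 31\right) h = \left(-80 + 31\right) 75 = \left(-49\right) 75 = -3675$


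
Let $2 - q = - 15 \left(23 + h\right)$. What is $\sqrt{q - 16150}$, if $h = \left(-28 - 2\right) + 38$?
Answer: $i \sqrt{15683} \approx 125.23 i$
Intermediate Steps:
$h = 8$ ($h = -30 + 38 = 8$)
$q = 467$ ($q = 2 - - 15 \left(23 + 8\right) = 2 - \left(-15\right) 31 = 2 - -465 = 2 + 465 = 467$)
$\sqrt{q - 16150} = \sqrt{467 - 16150} = \sqrt{-15683} = i \sqrt{15683}$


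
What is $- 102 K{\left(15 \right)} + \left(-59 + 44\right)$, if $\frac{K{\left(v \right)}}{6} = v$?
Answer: $-9195$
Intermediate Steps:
$K{\left(v \right)} = 6 v$
$- 102 K{\left(15 \right)} + \left(-59 + 44\right) = - 102 \cdot 6 \cdot 15 + \left(-59 + 44\right) = \left(-102\right) 90 - 15 = -9180 - 15 = -9195$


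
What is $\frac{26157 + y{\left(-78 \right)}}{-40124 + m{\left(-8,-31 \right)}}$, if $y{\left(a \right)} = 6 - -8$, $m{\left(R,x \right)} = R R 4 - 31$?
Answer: $- \frac{26171}{39899} \approx -0.65593$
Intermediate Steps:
$m{\left(R,x \right)} = -31 + 4 R^{2}$ ($m{\left(R,x \right)} = R^{2} \cdot 4 - 31 = 4 R^{2} - 31 = -31 + 4 R^{2}$)
$y{\left(a \right)} = 14$ ($y{\left(a \right)} = 6 + 8 = 14$)
$\frac{26157 + y{\left(-78 \right)}}{-40124 + m{\left(-8,-31 \right)}} = \frac{26157 + 14}{-40124 - \left(31 - 4 \left(-8\right)^{2}\right)} = \frac{26171}{-40124 + \left(-31 + 4 \cdot 64\right)} = \frac{26171}{-40124 + \left(-31 + 256\right)} = \frac{26171}{-40124 + 225} = \frac{26171}{-39899} = 26171 \left(- \frac{1}{39899}\right) = - \frac{26171}{39899}$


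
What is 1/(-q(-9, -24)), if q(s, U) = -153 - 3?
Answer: 1/156 ≈ 0.0064103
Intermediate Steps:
q(s, U) = -156
1/(-q(-9, -24)) = 1/(-1*(-156)) = 1/156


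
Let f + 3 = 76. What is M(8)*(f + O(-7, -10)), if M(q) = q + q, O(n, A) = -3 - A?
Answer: 1280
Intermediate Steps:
f = 73 (f = -3 + 76 = 73)
M(q) = 2*q
M(8)*(f + O(-7, -10)) = (2*8)*(73 + (-3 - 1*(-10))) = 16*(73 + (-3 + 10)) = 16*(73 + 7) = 16*80 = 1280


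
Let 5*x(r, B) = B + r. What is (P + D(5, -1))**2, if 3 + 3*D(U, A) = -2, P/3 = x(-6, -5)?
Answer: 15376/225 ≈ 68.338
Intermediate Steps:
x(r, B) = B/5 + r/5 (x(r, B) = (B + r)/5 = B/5 + r/5)
P = -33/5 (P = 3*((1/5)*(-5) + (1/5)*(-6)) = 3*(-1 - 6/5) = 3*(-11/5) = -33/5 ≈ -6.6000)
D(U, A) = -5/3 (D(U, A) = -1 + (1/3)*(-2) = -1 - 2/3 = -5/3)
(P + D(5, -1))**2 = (-33/5 - 5/3)**2 = (-124/15)**2 = 15376/225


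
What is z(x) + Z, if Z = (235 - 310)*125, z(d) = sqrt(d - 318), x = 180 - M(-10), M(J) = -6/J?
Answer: -9375 + 3*I*sqrt(385)/5 ≈ -9375.0 + 11.773*I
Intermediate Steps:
x = 897/5 (x = 180 - (-6)/(-10) = 180 - (-6)*(-1)/10 = 180 - 1*3/5 = 180 - 3/5 = 897/5 ≈ 179.40)
z(d) = sqrt(-318 + d)
Z = -9375 (Z = -75*125 = -9375)
z(x) + Z = sqrt(-318 + 897/5) - 9375 = sqrt(-693/5) - 9375 = 3*I*sqrt(385)/5 - 9375 = -9375 + 3*I*sqrt(385)/5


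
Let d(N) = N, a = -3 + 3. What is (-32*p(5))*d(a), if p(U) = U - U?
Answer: 0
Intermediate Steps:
a = 0
p(U) = 0
(-32*p(5))*d(a) = -32*0*0 = 0*0 = 0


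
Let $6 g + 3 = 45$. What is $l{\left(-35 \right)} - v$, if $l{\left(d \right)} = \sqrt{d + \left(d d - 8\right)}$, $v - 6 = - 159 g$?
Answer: $1107 + \sqrt{1182} \approx 1141.4$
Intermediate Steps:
$g = 7$ ($g = - \frac{1}{2} + \frac{1}{6} \cdot 45 = - \frac{1}{2} + \frac{15}{2} = 7$)
$v = -1107$ ($v = 6 - 1113 = -1107$)
$l{\left(d \right)} = \sqrt{-8 + d + d^{2}}$ ($l{\left(d \right)} = \sqrt{d + \left(d^{2} - 8\right)} = \sqrt{d + \left(-8 + d^{2}\right)} = \sqrt{-8 + d + d^{2}}$)
$l{\left(-35 \right)} - v = \sqrt{-8 - 35 + \left(-35\right)^{2}} - -1107 = \sqrt{-8 - 35 + 1225} + 1107 = \sqrt{1182} + 1107 = 1107 + \sqrt{1182}$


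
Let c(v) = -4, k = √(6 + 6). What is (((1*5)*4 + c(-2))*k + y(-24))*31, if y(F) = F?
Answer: -744 + 992*√3 ≈ 974.19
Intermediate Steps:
k = 2*√3 (k = √12 = 2*√3 ≈ 3.4641)
(((1*5)*4 + c(-2))*k + y(-24))*31 = (((1*5)*4 - 4)*(2*√3) - 24)*31 = ((5*4 - 4)*(2*√3) - 24)*31 = ((20 - 4)*(2*√3) - 24)*31 = (16*(2*√3) - 24)*31 = (32*√3 - 24)*31 = (-24 + 32*√3)*31 = -744 + 992*√3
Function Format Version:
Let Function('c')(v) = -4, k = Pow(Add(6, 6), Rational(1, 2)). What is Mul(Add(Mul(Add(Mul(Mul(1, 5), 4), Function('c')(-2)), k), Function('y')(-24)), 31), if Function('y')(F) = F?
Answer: Add(-744, Mul(992, Pow(3, Rational(1, 2)))) ≈ 974.19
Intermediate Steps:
k = Mul(2, Pow(3, Rational(1, 2))) (k = Pow(12, Rational(1, 2)) = Mul(2, Pow(3, Rational(1, 2))) ≈ 3.4641)
Mul(Add(Mul(Add(Mul(Mul(1, 5), 4), Function('c')(-2)), k), Function('y')(-24)), 31) = Mul(Add(Mul(Add(Mul(Mul(1, 5), 4), -4), Mul(2, Pow(3, Rational(1, 2)))), -24), 31) = Mul(Add(Mul(Add(Mul(5, 4), -4), Mul(2, Pow(3, Rational(1, 2)))), -24), 31) = Mul(Add(Mul(Add(20, -4), Mul(2, Pow(3, Rational(1, 2)))), -24), 31) = Mul(Add(Mul(16, Mul(2, Pow(3, Rational(1, 2)))), -24), 31) = Mul(Add(Mul(32, Pow(3, Rational(1, 2))), -24), 31) = Mul(Add(-24, Mul(32, Pow(3, Rational(1, 2)))), 31) = Add(-744, Mul(992, Pow(3, Rational(1, 2))))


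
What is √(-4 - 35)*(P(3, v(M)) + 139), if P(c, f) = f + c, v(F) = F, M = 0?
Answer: 142*I*√39 ≈ 886.79*I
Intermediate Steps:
P(c, f) = c + f
√(-4 - 35)*(P(3, v(M)) + 139) = √(-4 - 35)*((3 + 0) + 139) = √(-39)*(3 + 139) = (I*√39)*142 = 142*I*√39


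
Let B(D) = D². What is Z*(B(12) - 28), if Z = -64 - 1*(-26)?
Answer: -4408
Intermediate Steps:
Z = -38 (Z = -64 + 26 = -38)
Z*(B(12) - 28) = -38*(12² - 28) = -38*(144 - 28) = -38*116 = -4408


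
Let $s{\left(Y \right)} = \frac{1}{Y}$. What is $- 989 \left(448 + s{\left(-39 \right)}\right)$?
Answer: $- \frac{17278819}{39} \approx -4.4305 \cdot 10^{5}$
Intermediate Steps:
$- 989 \left(448 + s{\left(-39 \right)}\right) = - 989 \left(448 + \frac{1}{-39}\right) = - 989 \left(448 - \frac{1}{39}\right) = \left(-989\right) \frac{17471}{39} = - \frac{17278819}{39}$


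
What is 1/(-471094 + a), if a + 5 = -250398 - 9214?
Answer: -1/730711 ≈ -1.3685e-6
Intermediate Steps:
a = -259617 (a = -5 + (-250398 - 9214) = -5 - 259612 = -259617)
1/(-471094 + a) = 1/(-471094 - 259617) = 1/(-730711) = -1/730711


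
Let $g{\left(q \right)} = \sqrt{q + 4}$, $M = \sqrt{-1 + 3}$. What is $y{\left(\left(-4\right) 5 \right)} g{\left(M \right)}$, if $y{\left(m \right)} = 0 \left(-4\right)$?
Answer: $0$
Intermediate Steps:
$M = \sqrt{2} \approx 1.4142$
$y{\left(m \right)} = 0$
$g{\left(q \right)} = \sqrt{4 + q}$
$y{\left(\left(-4\right) 5 \right)} g{\left(M \right)} = 0 \sqrt{4 + \sqrt{2}} = 0$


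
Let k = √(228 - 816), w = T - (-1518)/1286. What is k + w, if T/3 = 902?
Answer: 1740717/643 + 14*I*√3 ≈ 2707.2 + 24.249*I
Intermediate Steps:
T = 2706 (T = 3*902 = 2706)
w = 1740717/643 (w = 2706 - (-1518)/1286 = 2706 - 1*(-759/643) = 2706 + 759/643 = 1740717/643 ≈ 2707.2)
k = 14*I*√3 (k = √(-588) = 14*I*√3 ≈ 24.249*I)
k + w = 14*I*√3 + 1740717/643 = 1740717/643 + 14*I*√3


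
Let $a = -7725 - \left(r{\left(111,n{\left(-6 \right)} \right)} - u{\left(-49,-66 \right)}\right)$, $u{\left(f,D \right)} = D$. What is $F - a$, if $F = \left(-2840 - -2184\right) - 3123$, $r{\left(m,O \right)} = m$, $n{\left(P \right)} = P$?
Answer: $4123$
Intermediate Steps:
$a = -7902$ ($a = -7725 - \left(111 - -66\right) = -7725 - \left(111 + 66\right) = -7725 - 177 = -7902$)
$F = -3779$ ($F = \left(-2840 + 2184\right) - 3123 = -656 - 3123 = -3779$)
$F - a = -3779 - -7902 = -3779 + 7902 = 4123$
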